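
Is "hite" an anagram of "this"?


Word 1: "this" → sorted: hist
Word 2: "hite" → sorted: ehit
Same letters? hist != ehit
Anagram = No


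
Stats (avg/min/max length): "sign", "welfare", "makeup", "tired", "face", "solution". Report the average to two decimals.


Lengths: "sign"=4, "welfare"=7, "makeup"=6, "tired"=5, "face"=4, "solution"=8
Sum = 34, Count = 6
Average = 34/6 = 5.67
= avg=5.67, min=4, max=8


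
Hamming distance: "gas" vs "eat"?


Comparing character by character (same length = 3):
  Pos 0: 'g' vs 'e' !=
  Pos 1: 'a' vs 'a' =
  Pos 2: 's' vs 't' !=
Hamming distance = 2


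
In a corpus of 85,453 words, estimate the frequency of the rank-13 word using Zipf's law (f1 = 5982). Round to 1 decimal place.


Zipf's law: f(r) = f(1) / r
f(1) = 5982
f(13) = 5982 / 13
= 460.2 occurrences


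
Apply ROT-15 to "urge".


Word: "urge"
Shift: 15
Each letter → (letter + shift) mod 26:
  'u' (20) + 15 = 9 → 'j'
  'r' (17) + 15 = 6 → 'g'
  'g' (6) + 15 = 21 → 'v'
  'e' (4) + 15 = 19 → 't'
Result = "jgvt"


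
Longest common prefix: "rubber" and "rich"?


Word 1: "rubber"
Word 2: "rich"
Comparing from start:
  Pos 0: 'r' == 'r'
  Pos 1: 'u' != 'i' (stop)
LCP = "r" (length 1)


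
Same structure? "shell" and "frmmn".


Pattern of "shell": [0, 1, 2, 3, 3]
Pattern of "frmmn": [0, 1, 2, 2, 3]
Patterns do not match
Same pattern = No


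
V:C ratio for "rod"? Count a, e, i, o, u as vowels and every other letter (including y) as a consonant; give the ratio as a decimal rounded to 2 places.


Word: "rod"
Vowels (a,e,i,o,u): 1
Consonants: 2
Ratio = 1/2
= 0.50


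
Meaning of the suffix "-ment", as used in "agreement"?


Suffix: -ment
Example: agreement = agree + -ment
Meaning = result of action


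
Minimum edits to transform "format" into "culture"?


Word 1: "format" (length 6)
Word 2: "culture" (length 7)
One optimal edit sequence (insert/delete/substitute each cost 1):
  1. insert 'c'  (+1)
  2. substitute 'f' -> 'u'  (+1)
  3. substitute 'o' -> 'l'  (+1)
  4. substitute 'r' -> 't'  (+1)
  5. substitute 'm' -> 'u'  (+1)
  6. substitute 'a' -> 'r'  (+1)
  7. substitute 't' -> 'e'  (+1)
Total edit operations: 7
Edit distance = 7


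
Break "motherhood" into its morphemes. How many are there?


Word: "motherhood"
Morphemes: mother + -hood
Each morpheme carries meaning
= 2 morphemes


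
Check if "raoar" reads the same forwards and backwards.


Word: "raoar"
Reversed: "raoar"
Forward == Backward? raoar == raoar
Palindrome = Yes


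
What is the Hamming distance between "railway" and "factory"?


Comparing character by character (same length = 7):
  Pos 0: 'r' vs 'f' !=
  Pos 1: 'a' vs 'a' =
  Pos 2: 'i' vs 'c' !=
  Pos 3: 'l' vs 't' !=
  Pos 4: 'w' vs 'o' !=
  Pos 5: 'a' vs 'r' !=
  Pos 6: 'y' vs 'y' =
Hamming distance = 5


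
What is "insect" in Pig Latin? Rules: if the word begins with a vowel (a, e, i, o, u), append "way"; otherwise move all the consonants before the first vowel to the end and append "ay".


Word: "insect"
Starts with vowel → add 'way'
Pig Latin = "insectway"


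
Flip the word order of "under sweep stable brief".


Original: "under sweep stable brief"
Words (1..n): under | sweep | stable | brief
Reversed (n..1): brief | stable | sweep | under
Result = "brief stable sweep under"


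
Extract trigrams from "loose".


Word: "loose" (length 5)
Number of trigrams = 5 - 3 + 1 = 3
  Position 0: "loo"
  Position 1: "oos"
  Position 2: "ose"
Trigrams = "loo", "oos", "ose"


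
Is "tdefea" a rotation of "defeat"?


Word: "defeat", Candidate: "tdefea"
Method: check if candidate is substring of word+word
"defeatdefeat" contains "tdefea"? Yes
Is rotation = Yes


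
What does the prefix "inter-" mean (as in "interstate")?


Prefix: inter-
Example: interstate (inter- + state)
Meaning = between


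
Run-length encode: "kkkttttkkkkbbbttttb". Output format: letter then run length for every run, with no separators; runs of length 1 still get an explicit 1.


String: "kkkttttkkkkbbbttttb"
Scanning for consecutive runs:
  'k' x 3
  't' x 4
  'k' x 4
  'b' x 3
  't' x 4
  'b' x 1
RLE = "k3t4k4b3t4b1"


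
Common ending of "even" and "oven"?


Word 1: "even"
Word 2: "oven"
Comparing from end:
  Pos -1: 'n' == 'n'
  Pos -2: 'e' == 'e'
  Pos -3: 'v' == 'v'
  Pos -4: 'e' != 'o' (stop)
LCS = "ven" (length 3)


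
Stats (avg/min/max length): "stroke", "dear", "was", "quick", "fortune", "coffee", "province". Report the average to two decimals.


Lengths: "stroke"=6, "dear"=4, "was"=3, "quick"=5, "fortune"=7, "coffee"=6, "province"=8
Sum = 39, Count = 7
Average = 39/7 = 5.57
= avg=5.57, min=3, max=8


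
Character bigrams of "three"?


Word: "three" (length 5)
Number of bigrams = 5 - 2 + 1 = 4
  Position 0: "th"
  Position 1: "hr"
  Position 2: "re"
  Position 3: "ee"
Bigrams = "th", "hr", "re", "ee"


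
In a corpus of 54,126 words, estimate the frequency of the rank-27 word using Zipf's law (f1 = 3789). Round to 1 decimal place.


Zipf's law: f(r) = f(1) / r
f(1) = 3789
f(27) = 3789 / 27
= 140.3 occurrences


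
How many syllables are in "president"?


Word: "president"
Syllable breakdown: pres-i-dent
Counting: 3 parts
= 3 syllables


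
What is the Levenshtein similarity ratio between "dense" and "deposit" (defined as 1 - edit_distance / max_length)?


Word 1: "dense" (length 5)
Word 2: "deposit" (length 7)
One optimal edit sequence:
  1. keep 'd'
  2. keep 'e'
  3. insert 'p'  (+1)
  4. substitute 'n' -> 'o'  (+1)
  5. keep 's'
  6. insert 'i'  (+1)
  7. substitute 'e' -> 't'  (+1)
Edit distance = 4
Max length = max(5, 7) = 7
Similarity = 1 - 4/7
= 0.4286


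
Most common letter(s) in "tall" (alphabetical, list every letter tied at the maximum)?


Word: "tall"
Letter counts:
  'a': 1
  'l': 2
  't': 1
Maximum count = 2
Most frequent = 'l' (2 times each)


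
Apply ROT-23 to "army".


Word: "army"
Shift: 23
Each letter → (letter + shift) mod 26:
  'a' (0) + 23 = 23 → 'x'
  'r' (17) + 23 = 14 → 'o'
  'm' (12) + 23 = 9 → 'j'
  'y' (24) + 23 = 21 → 'v'
Result = "xojv"


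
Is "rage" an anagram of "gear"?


Word 1: "gear" → sorted: aegr
Word 2: "rage" → sorted: aegr
Same letters? aegr == aegr
Anagram = Yes


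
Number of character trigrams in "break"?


Word: "break" (length 5)
Number of 3-grams = length - 3 + 1 = 5 - 3 + 1
= 3


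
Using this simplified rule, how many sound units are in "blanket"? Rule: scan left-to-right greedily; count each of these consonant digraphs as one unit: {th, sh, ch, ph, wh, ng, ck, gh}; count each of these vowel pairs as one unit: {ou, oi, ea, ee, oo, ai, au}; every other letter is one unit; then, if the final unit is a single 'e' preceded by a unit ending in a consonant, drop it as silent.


Word: "blanket" (7 letters)
Left-to-right scan:
  1. 'b' (letter)
  2. 'l' (letter)
  3. 'a' (letter)
  4. 'n' (letter)
  5. 'k' (letter)
  6. 'e' (letter)
  7. 't' (letter)
Units from scan: 7
Sound units = 7 units


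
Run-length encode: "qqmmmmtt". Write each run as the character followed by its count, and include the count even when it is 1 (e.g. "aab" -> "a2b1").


String: "qqmmmmtt"
Scanning for consecutive runs:
  'q' x 2
  'm' x 4
  't' x 2
RLE = "q2m4t2"


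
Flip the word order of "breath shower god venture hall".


Original: "breath shower god venture hall"
Words (1..n): breath | shower | god | venture | hall
Reversed (n..1): hall | venture | god | shower | breath
Result = "hall venture god shower breath"


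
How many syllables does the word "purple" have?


Word: "purple"
Syllable breakdown: pur / ple
Counting: 2 parts
= 2 syllables


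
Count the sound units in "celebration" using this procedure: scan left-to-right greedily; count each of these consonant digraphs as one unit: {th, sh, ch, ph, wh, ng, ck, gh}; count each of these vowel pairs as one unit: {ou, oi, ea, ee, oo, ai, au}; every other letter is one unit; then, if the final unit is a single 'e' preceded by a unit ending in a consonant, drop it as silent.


Word: "celebration" (11 letters)
Left-to-right scan:
  (1) 'c' (letter)
  (2) 'e' (letter)
  (3) 'l' (letter)
  (4) 'e' (letter)
  (5) 'b' (letter)
  (6) 'r' (letter)
  (7) 'a' (letter)
  (8) 't' (letter)
  (9) 'i' (letter)
  (10) 'o' (letter)
  (11) 'n' (letter)
Units from scan: 11
Sound units = 11 units


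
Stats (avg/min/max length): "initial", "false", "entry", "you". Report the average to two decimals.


Lengths: "initial"=7, "false"=5, "entry"=5, "you"=3
Sum = 20, Count = 4
Average = 20/4 = 5.00
= avg=5.00, min=3, max=7


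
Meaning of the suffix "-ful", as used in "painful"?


Suffix: -ful
Example: painful (pain + -ful)
Meaning = full of


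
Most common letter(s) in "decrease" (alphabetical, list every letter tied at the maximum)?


Word: "decrease"
Letter counts:
  'a': 1
  'c': 1
  'd': 1
  'e': 3
  'r': 1
  's': 1
Maximum count = 3
Most frequent = 'e' (3 times each)


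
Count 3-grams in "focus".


Word: "focus" (length 5)
Number of 3-grams = length - 3 + 1 = 5 - 3 + 1
= 3


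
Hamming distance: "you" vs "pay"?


Comparing character by character (same length = 3):
  Pos 0: 'y' vs 'p' !=
  Pos 1: 'o' vs 'a' !=
  Pos 2: 'u' vs 'y' !=
Hamming distance = 3


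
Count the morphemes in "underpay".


Word: "underpay"
Morphemes: under- / pay
Each morpheme carries meaning
= 2 morphemes


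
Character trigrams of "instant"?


Word: "instant" (length 7)
Number of trigrams = 7 - 3 + 1 = 5
  Position 0: "ins"
  Position 1: "nst"
  Position 2: "sta"
  Position 3: "tan"
  Position 4: "ant"
Trigrams = "ins", "nst", "sta", "tan", "ant"


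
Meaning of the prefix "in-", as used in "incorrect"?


Prefix: in-
Example: incorrect = in- + correct
Meaning = not / into


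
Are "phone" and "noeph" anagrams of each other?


Word 1: "phone" → sorted: ehnop
Word 2: "noeph" → sorted: ehnop
Same letters? ehnop == ehnop
Anagram = Yes


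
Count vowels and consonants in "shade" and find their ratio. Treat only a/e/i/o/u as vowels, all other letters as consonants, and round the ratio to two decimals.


Word: "shade"
Vowels (a,e,i,o,u): 2
Consonants: 3
Ratio = 2/3
= 0.67


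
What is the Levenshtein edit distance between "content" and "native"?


Word 1: "content" (length 7)
Word 2: "native" (length 6)
One optimal edit sequence (insert/delete/substitute each cost 1):
  1. delete 'c'  (+1)
  2. substitute 'o' -> 'n'  (+1)
  3. substitute 'n' -> 'a'  (+1)
  4. keep 't'
  5. substitute 'e' -> 'i'  (+1)
  6. substitute 'n' -> 'v'  (+1)
  7. substitute 't' -> 'e'  (+1)
Total edit operations: 6
Edit distance = 6


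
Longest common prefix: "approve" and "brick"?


Word 1: "approve"
Word 2: "brick"
Comparing from start:
  Pos 0: 'a' != 'b' (stop)
LCP = "" (length 0)


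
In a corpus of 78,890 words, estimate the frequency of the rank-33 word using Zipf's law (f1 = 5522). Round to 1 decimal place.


Zipf's law: f(r) = f(1) / r
f(1) = 5522
f(33) = 5522 / 33
= 167.3 occurrences


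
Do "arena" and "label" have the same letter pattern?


Pattern of "arena": [0, 1, 2, 3, 0]
Pattern of "label": [0, 1, 2, 3, 0]
Patterns match
Same pattern = Yes


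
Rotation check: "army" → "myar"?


Word: "army", Candidate: "myar"
Method: check if candidate is substring of word+word
"armyarmy" contains "myar"? Yes
Is rotation = Yes


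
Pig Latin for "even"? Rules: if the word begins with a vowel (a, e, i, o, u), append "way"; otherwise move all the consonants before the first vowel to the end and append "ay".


Word: "even"
Starts with vowel → add 'way'
Pig Latin = "evenway"


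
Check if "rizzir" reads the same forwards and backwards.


Word: "rizzir"
Reversed: "rizzir"
Forward == Backward? rizzir == rizzir
Palindrome = Yes


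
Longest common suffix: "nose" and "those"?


Word 1: "nose"
Word 2: "those"
Comparing from end:
  Pos -1: 'e' == 'e'
  Pos -2: 's' == 's'
  Pos -3: 'o' == 'o'
  Pos -4: 'n' != 'h' (stop)
LCS = "ose" (length 3)


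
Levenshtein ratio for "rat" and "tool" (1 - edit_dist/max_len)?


Word 1: "rat" (length 3)
Word 2: "tool" (length 4)
One optimal edit sequence:
  1. insert 't'  (+1)
  2. substitute 'r' -> 'o'  (+1)
  3. substitute 'a' -> 'o'  (+1)
  4. substitute 't' -> 'l'  (+1)
Edit distance = 4
Max length = max(3, 4) = 4
Similarity = 1 - 4/4
= 0.0000


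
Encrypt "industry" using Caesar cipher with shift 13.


Word: "industry"
Shift: 13
Each letter → (letter + shift) mod 26:
  'i' (8) + 13 = 21 → 'v'
  'n' (13) + 13 = 0 → 'a'
  'd' (3) + 13 = 16 → 'q'
  'u' (20) + 13 = 7 → 'h'
  's' (18) + 13 = 5 → 'f'
  't' (19) + 13 = 6 → 'g'
  'r' (17) + 13 = 4 → 'e'
  'y' (24) + 13 = 11 → 'l'
Result = "vaqhfgel"


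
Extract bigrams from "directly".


Word: "directly" (length 8)
Number of bigrams = 8 - 2 + 1 = 7
  Position 0: "di"
  Position 1: "ir"
  Position 2: "re"
  Position 3: "ec"
  Position 4: "ct"
  Position 5: "tl"
  Position 6: "ly"
Bigrams = "di", "ir", "re", "ec", "ct", "tl", "ly"


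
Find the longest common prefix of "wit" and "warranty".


Word 1: "wit"
Word 2: "warranty"
Comparing from start:
  Pos 0: 'w' == 'w'
  Pos 1: 'i' != 'a' (stop)
LCP = "w" (length 1)


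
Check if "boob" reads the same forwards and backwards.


Word: "boob"
Reversed: "boob"
Forward == Backward? boob == boob
Palindrome = Yes


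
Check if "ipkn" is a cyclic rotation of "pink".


Word: "pink", Candidate: "ipkn"
Method: check if candidate is substring of word+word
"pinkpink" contains "ipkn"? No
Is rotation = No


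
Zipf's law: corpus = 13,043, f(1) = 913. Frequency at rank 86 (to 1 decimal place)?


Zipf's law: f(r) = f(1) / r
f(1) = 913
f(86) = 913 / 86
= 10.6 occurrences


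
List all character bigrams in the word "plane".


Word: "plane" (length 5)
Number of bigrams = 5 - 2 + 1 = 4
  Position 0: "pl"
  Position 1: "la"
  Position 2: "an"
  Position 3: "ne"
Bigrams = "pl", "la", "an", "ne"


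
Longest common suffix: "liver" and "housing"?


Word 1: "liver"
Word 2: "housing"
Comparing from end:
  Pos -1: 'r' != 'g' (stop)
LCS = "" (length 0)


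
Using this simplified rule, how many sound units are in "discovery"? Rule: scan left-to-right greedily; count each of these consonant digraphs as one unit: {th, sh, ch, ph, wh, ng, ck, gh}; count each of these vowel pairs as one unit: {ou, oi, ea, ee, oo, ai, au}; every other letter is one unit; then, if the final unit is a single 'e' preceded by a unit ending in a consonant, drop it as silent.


Word: "discovery" (9 letters)
Left-to-right scan:
  1. 'd' (letter)
  2. 'i' (letter)
  3. 's' (letter)
  4. 'c' (letter)
  5. 'o' (letter)
  6. 'v' (letter)
  7. 'e' (letter)
  8. 'r' (letter)
  9. 'y' (letter)
Units from scan: 9
Sound units = 9 units


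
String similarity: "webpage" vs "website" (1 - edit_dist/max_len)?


Word 1: "webpage" (length 7)
Word 2: "website" (length 7)
One optimal edit sequence:
  1. keep 'w'
  2. keep 'e'
  3. keep 'b'
  4. substitute 'p' -> 's'  (+1)
  5. substitute 'a' -> 'i'  (+1)
  6. substitute 'g' -> 't'  (+1)
  7. keep 'e'
Edit distance = 3
Max length = max(7, 7) = 7
Similarity = 1 - 3/7
= 0.5714


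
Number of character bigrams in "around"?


Word: "around" (length 6)
Number of 2-grams = length - 2 + 1 = 6 - 2 + 1
= 5


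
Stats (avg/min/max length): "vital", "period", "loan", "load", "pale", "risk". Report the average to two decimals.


Lengths: "vital"=5, "period"=6, "loan"=4, "load"=4, "pale"=4, "risk"=4
Sum = 27, Count = 6
Average = 27/6 = 4.50
= avg=4.50, min=4, max=6


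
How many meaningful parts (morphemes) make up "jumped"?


Word: "jumped"
Morphemes: jump / -ed
Each morpheme carries meaning
= 2 morphemes


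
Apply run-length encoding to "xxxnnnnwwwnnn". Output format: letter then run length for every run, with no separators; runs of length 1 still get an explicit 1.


String: "xxxnnnnwwwnnn"
Scanning for consecutive runs:
  'x' x 3
  'n' x 4
  'w' x 3
  'n' x 3
RLE = "x3n4w3n3"


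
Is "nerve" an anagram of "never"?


Word 1: "never" → sorted: eenrv
Word 2: "nerve" → sorted: eenrv
Same letters? eenrv == eenrv
Anagram = Yes


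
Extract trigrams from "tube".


Word: "tube" (length 4)
Number of trigrams = 4 - 3 + 1 = 2
  Position 0: "tub"
  Position 1: "ube"
Trigrams = "tub", "ube"


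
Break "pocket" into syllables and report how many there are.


Word: "pocket"
Syllable breakdown: pock-et
Counting: 2 parts
= 2 syllables


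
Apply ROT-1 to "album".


Word: "album"
Shift: 1
Each letter → (letter + shift) mod 26:
  'a' (0) + 1 = 1 → 'b'
  'l' (11) + 1 = 12 → 'm'
  'b' (1) + 1 = 2 → 'c'
  'u' (20) + 1 = 21 → 'v'
  'm' (12) + 1 = 13 → 'n'
Result = "bmcvn"


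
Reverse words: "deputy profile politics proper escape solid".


Original: "deputy profile politics proper escape solid"
Words (1..n): deputy | profile | politics | proper | escape | solid
Reversed (n..1): solid | escape | proper | politics | profile | deputy
Result = "solid escape proper politics profile deputy"


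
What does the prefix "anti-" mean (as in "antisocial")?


Prefix: anti-
Example: antisocial = anti- + social
Meaning = against


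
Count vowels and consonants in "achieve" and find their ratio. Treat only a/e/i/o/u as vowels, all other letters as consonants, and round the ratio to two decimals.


Word: "achieve"
Vowels (a,e,i,o,u): 4
Consonants: 3
Ratio = 4/3
= 1.33


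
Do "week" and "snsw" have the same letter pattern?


Pattern of "week": [0, 1, 1, 2]
Pattern of "snsw": [0, 1, 0, 2]
Patterns do not match
Same pattern = No


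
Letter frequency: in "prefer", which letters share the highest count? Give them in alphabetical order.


Word: "prefer"
Letter counts:
  'e': 2
  'f': 1
  'p': 1
  'r': 2
Maximum count = 2
Most frequent = 'e', 'r' (2 times each)


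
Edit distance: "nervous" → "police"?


Word 1: "nervous" (length 7)
Word 2: "police" (length 6)
One optimal edit sequence (insert/delete/substitute each cost 1):
  1. delete 'n'  (+1)
  2. substitute 'e' -> 'p'  (+1)
  3. substitute 'r' -> 'o'  (+1)
  4. substitute 'v' -> 'l'  (+1)
  5. substitute 'o' -> 'i'  (+1)
  6. substitute 'u' -> 'c'  (+1)
  7. substitute 's' -> 'e'  (+1)
Total edit operations: 7
Edit distance = 7


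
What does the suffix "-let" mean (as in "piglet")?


Suffix: -let
As in: piglet -> pig + -let
Meaning = small


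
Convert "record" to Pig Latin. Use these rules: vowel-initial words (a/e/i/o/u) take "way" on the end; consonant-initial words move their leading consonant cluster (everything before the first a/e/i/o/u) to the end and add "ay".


Word: "record"
Starts with consonant(s) → move to end, add 'ay'
Consonant cluster: "r"
Pig Latin = "ecordray"


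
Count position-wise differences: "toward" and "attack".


Comparing character by character (same length = 6):
  Pos 0: 't' vs 'a' !=
  Pos 1: 'o' vs 't' !=
  Pos 2: 'w' vs 't' !=
  Pos 3: 'a' vs 'a' =
  Pos 4: 'r' vs 'c' !=
  Pos 5: 'd' vs 'k' !=
Hamming distance = 5


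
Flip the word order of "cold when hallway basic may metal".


Original: "cold when hallway basic may metal"
Words (1..n): cold | when | hallway | basic | may | metal
Reversed (n..1): metal | may | basic | hallway | when | cold
Result = "metal may basic hallway when cold"


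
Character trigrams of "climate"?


Word: "climate" (length 7)
Number of trigrams = 7 - 3 + 1 = 5
  Position 0: "cli"
  Position 1: "lim"
  Position 2: "ima"
  Position 3: "mat"
  Position 4: "ate"
Trigrams = "cli", "lim", "ima", "mat", "ate"


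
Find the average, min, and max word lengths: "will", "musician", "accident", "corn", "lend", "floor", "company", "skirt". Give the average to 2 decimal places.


Lengths: "will"=4, "musician"=8, "accident"=8, "corn"=4, "lend"=4, "floor"=5, "company"=7, "skirt"=5
Sum = 45, Count = 8
Average = 45/8 = 5.63
= avg=5.63, min=4, max=8


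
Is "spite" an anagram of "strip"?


Word 1: "strip" → sorted: iprst
Word 2: "spite" → sorted: eipst
Same letters? iprst != eipst
Anagram = No


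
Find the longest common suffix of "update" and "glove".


Word 1: "update"
Word 2: "glove"
Comparing from end:
  Pos -1: 'e' == 'e'
  Pos -2: 't' != 'v' (stop)
LCS = "e" (length 1)


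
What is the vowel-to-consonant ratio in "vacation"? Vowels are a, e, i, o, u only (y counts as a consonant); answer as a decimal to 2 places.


Word: "vacation"
Vowels (a,e,i,o,u): 4
Consonants: 4
Ratio = 4/4
= 1.00


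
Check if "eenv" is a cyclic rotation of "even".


Word: "even", Candidate: "eenv"
Method: check if candidate is substring of word+word
"eveneven" contains "eenv"? No
Is rotation = No


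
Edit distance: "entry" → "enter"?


Word 1: "entry" (length 5)
Word 2: "enter" (length 5)
One optimal edit sequence (insert/delete/substitute each cost 1):
  1. keep 'e'
  2. keep 'n'
  3. keep 't'
  4. substitute 'r' -> 'e'  (+1)
  5. substitute 'y' -> 'r'  (+1)
Total edit operations: 2
Edit distance = 2


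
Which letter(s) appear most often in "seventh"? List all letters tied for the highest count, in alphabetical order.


Word: "seventh"
Letter counts:
  'e': 2
  'h': 1
  'n': 1
  's': 1
  't': 1
  'v': 1
Maximum count = 2
Most frequent = 'e' (2 times each)


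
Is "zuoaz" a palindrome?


Word: "zuoaz"
Reversed: "zaouz"
Forward == Backward? zuoaz != zaouz
Palindrome = No


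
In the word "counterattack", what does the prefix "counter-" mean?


Prefix: counter-
As in: counterattack -> counter- + attack
Meaning = against / opposite


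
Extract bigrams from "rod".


Word: "rod" (length 3)
Number of bigrams = 3 - 2 + 1 = 2
  Position 0: "ro"
  Position 1: "od"
Bigrams = "ro", "od"


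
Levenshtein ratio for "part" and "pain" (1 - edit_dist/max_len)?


Word 1: "part" (length 4)
Word 2: "pain" (length 4)
One optimal edit sequence:
  1. keep 'p'
  2. keep 'a'
  3. substitute 'r' -> 'i'  (+1)
  4. substitute 't' -> 'n'  (+1)
Edit distance = 2
Max length = max(4, 4) = 4
Similarity = 1 - 2/4
= 0.5000


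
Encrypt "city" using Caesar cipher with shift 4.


Word: "city"
Shift: 4
Each letter → (letter + shift) mod 26:
  'c' (2) + 4 = 6 → 'g'
  'i' (8) + 4 = 12 → 'm'
  't' (19) + 4 = 23 → 'x'
  'y' (24) + 4 = 2 → 'c'
Result = "gmxc"


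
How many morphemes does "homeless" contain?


Word: "homeless"
Morphemes: home + -less
Each morpheme carries meaning
= 2 morphemes


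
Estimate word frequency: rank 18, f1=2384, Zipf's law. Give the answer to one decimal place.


Zipf's law: f(r) = f(1) / r
f(1) = 2384
f(18) = 2384 / 18
= 132.4 occurrences


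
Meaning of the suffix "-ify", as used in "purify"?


Suffix: -ify
As in: purify -> pure + -ify, with a spelling change
Meaning = to make


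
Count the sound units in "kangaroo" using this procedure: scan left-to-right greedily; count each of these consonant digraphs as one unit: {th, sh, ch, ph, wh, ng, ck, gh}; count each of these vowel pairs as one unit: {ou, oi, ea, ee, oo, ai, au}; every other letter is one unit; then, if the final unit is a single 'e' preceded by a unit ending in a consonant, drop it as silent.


Word: "kangaroo" (8 letters)
Left-to-right scan:
  1. 'k' (letter)
  2. 'a' (letter)
  3. 'ng' (digraph)
  4. 'a' (letter)
  5. 'r' (letter)
  6. 'oo' (vowel-pair)
Units from scan: 6
Sound units = 6 units


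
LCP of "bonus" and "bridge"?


Word 1: "bonus"
Word 2: "bridge"
Comparing from start:
  Pos 0: 'b' == 'b'
  Pos 1: 'o' != 'r' (stop)
LCP = "b" (length 1)


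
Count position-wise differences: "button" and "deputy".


Comparing character by character (same length = 6):
  Pos 0: 'b' vs 'd' !=
  Pos 1: 'u' vs 'e' !=
  Pos 2: 't' vs 'p' !=
  Pos 3: 't' vs 'u' !=
  Pos 4: 'o' vs 't' !=
  Pos 5: 'n' vs 'y' !=
Hamming distance = 6


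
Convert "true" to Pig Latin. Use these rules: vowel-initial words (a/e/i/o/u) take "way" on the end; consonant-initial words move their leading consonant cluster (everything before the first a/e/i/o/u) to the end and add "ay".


Word: "true"
Starts with consonant(s) → move to end, add 'ay'
Consonant cluster: "tr"
Pig Latin = "uetray"


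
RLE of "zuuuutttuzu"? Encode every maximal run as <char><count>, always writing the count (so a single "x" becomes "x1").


String: "zuuuutttuzu"
Scanning for consecutive runs:
  'z' x 1
  'u' x 4
  't' x 3
  'u' x 1
  'z' x 1
  'u' x 1
RLE = "z1u4t3u1z1u1"


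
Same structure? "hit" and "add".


Pattern of "hit": [0, 1, 2]
Pattern of "add": [0, 1, 1]
Patterns do not match
Same pattern = No


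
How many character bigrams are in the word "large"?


Word: "large" (length 5)
Number of 2-grams = length - 2 + 1 = 5 - 2 + 1
= 4


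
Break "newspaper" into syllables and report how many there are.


Word: "newspaper"
Syllable breakdown: news · pa · per
Counting: 3 parts
= 3 syllables


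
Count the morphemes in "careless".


Word: "careless"
Morphemes: care / -less
Each morpheme carries meaning
= 2 morphemes


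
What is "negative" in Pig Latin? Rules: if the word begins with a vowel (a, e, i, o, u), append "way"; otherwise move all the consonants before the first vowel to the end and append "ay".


Word: "negative"
Starts with consonant(s) → move to end, add 'ay'
Consonant cluster: "n"
Pig Latin = "egativenay"


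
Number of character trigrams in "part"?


Word: "part" (length 4)
Number of 3-grams = length - 3 + 1 = 4 - 3 + 1
= 2


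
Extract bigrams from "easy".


Word: "easy" (length 4)
Number of bigrams = 4 - 2 + 1 = 3
  Position 0: "ea"
  Position 1: "as"
  Position 2: "sy"
Bigrams = "ea", "as", "sy"


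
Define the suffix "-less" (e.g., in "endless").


Suffix: -less
Example: endless = end + -less
Meaning = without


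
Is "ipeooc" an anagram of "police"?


Word 1: "police" → sorted: ceilop
Word 2: "ipeooc" → sorted: ceioop
Same letters? ceilop != ceioop
Anagram = No


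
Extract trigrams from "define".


Word: "define" (length 6)
Number of trigrams = 6 - 3 + 1 = 4
  Position 0: "def"
  Position 1: "efi"
  Position 2: "fin"
  Position 3: "ine"
Trigrams = "def", "efi", "fin", "ine"


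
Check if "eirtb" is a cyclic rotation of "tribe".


Word: "tribe", Candidate: "eirtb"
Method: check if candidate is substring of word+word
"tribetribe" contains "eirtb"? No
Is rotation = No


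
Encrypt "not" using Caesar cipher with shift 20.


Word: "not"
Shift: 20
Each letter → (letter + shift) mod 26:
  'n' (13) + 20 = 7 → 'h'
  'o' (14) + 20 = 8 → 'i'
  't' (19) + 20 = 13 → 'n'
Result = "hin"


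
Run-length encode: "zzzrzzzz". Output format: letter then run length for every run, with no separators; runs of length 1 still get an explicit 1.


String: "zzzrzzzz"
Scanning for consecutive runs:
  'z' x 3
  'r' x 1
  'z' x 4
RLE = "z3r1z4"


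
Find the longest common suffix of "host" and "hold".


Word 1: "host"
Word 2: "hold"
Comparing from end:
  Pos -1: 't' != 'd' (stop)
LCS = "" (length 0)


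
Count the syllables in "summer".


Word: "summer"
Syllable breakdown: sum | mer
Counting: 2 parts
= 2 syllables


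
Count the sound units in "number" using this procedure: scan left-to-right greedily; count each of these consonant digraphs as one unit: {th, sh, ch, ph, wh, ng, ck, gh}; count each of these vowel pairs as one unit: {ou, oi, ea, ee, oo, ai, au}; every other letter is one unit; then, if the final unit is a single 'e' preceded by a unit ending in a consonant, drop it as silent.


Word: "number" (6 letters)
Left-to-right scan:
  1. 'n' (letter)
  2. 'u' (letter)
  3. 'm' (letter)
  4. 'b' (letter)
  5. 'e' (letter)
  6. 'r' (letter)
Units from scan: 6
Sound units = 6 units


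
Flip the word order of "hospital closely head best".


Original: "hospital closely head best"
Words (1..n): hospital | closely | head | best
Reversed (n..1): best | head | closely | hospital
Result = "best head closely hospital"


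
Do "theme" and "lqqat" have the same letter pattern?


Pattern of "theme": [0, 1, 2, 3, 2]
Pattern of "lqqat": [0, 1, 1, 2, 3]
Patterns do not match
Same pattern = No


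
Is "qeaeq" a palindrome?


Word: "qeaeq"
Reversed: "qeaeq"
Forward == Backward? qeaeq == qeaeq
Palindrome = Yes


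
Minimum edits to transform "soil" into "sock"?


Word 1: "soil" (length 4)
Word 2: "sock" (length 4)
One optimal edit sequence (insert/delete/substitute each cost 1):
  1. keep 's'
  2. keep 'o'
  3. substitute 'i' -> 'c'  (+1)
  4. substitute 'l' -> 'k'  (+1)
Total edit operations: 2
Edit distance = 2


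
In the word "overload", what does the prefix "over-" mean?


Prefix: over-
Example: overload (over- + load)
Meaning = excessive


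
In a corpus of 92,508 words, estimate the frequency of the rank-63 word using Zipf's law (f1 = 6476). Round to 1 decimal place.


Zipf's law: f(r) = f(1) / r
f(1) = 6476
f(63) = 6476 / 63
= 102.8 occurrences


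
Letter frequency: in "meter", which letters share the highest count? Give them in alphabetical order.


Word: "meter"
Letter counts:
  'e': 2
  'm': 1
  'r': 1
  't': 1
Maximum count = 2
Most frequent = 'e' (2 times each)


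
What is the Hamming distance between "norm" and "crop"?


Comparing character by character (same length = 4):
  Pos 0: 'n' vs 'c' !=
  Pos 1: 'o' vs 'r' !=
  Pos 2: 'r' vs 'o' !=
  Pos 3: 'm' vs 'p' !=
Hamming distance = 4


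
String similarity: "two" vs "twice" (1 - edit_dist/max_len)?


Word 1: "two" (length 3)
Word 2: "twice" (length 5)
One optimal edit sequence:
  1. keep 't'
  2. keep 'w'
  3. insert 'i'  (+1)
  4. insert 'c'  (+1)
  5. substitute 'o' -> 'e'  (+1)
Edit distance = 3
Max length = max(3, 5) = 5
Similarity = 1 - 3/5
= 0.4000


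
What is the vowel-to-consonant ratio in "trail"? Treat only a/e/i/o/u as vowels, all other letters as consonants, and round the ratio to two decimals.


Word: "trail"
Vowels (a,e,i,o,u): 2
Consonants: 3
Ratio = 2/3
= 0.67


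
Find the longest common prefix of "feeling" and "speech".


Word 1: "feeling"
Word 2: "speech"
Comparing from start:
  Pos 0: 'f' != 's' (stop)
LCP = "" (length 0)


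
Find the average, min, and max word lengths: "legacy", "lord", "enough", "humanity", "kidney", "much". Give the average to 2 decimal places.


Lengths: "legacy"=6, "lord"=4, "enough"=6, "humanity"=8, "kidney"=6, "much"=4
Sum = 34, Count = 6
Average = 34/6 = 5.67
= avg=5.67, min=4, max=8


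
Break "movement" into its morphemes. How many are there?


Word: "movement"
Morphemes: move / -ment
Each morpheme carries meaning
= 2 morphemes


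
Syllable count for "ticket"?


Word: "ticket"
Syllable breakdown: tick / et
Counting: 2 parts
= 2 syllables


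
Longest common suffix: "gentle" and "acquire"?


Word 1: "gentle"
Word 2: "acquire"
Comparing from end:
  Pos -1: 'e' == 'e'
  Pos -2: 'l' != 'r' (stop)
LCS = "e" (length 1)


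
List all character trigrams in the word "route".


Word: "route" (length 5)
Number of trigrams = 5 - 3 + 1 = 3
  Position 0: "rou"
  Position 1: "out"
  Position 2: "ute"
Trigrams = "rou", "out", "ute"


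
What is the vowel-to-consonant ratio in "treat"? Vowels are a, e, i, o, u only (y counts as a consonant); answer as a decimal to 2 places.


Word: "treat"
Vowels (a,e,i,o,u): 2
Consonants: 3
Ratio = 2/3
= 0.67


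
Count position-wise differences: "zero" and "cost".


Comparing character by character (same length = 4):
  Pos 0: 'z' vs 'c' !=
  Pos 1: 'e' vs 'o' !=
  Pos 2: 'r' vs 's' !=
  Pos 3: 'o' vs 't' !=
Hamming distance = 4


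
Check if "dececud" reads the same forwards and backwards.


Word: "dececud"
Reversed: "duceced"
Forward == Backward? dececud != duceced
Palindrome = No


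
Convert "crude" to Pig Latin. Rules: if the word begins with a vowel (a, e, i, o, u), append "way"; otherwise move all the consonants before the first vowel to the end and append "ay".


Word: "crude"
Starts with consonant(s) → move to end, add 'ay'
Consonant cluster: "cr"
Pig Latin = "udecray"


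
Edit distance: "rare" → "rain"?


Word 1: "rare" (length 4)
Word 2: "rain" (length 4)
One optimal edit sequence (insert/delete/substitute each cost 1):
  1. keep 'r'
  2. keep 'a'
  3. substitute 'r' -> 'i'  (+1)
  4. substitute 'e' -> 'n'  (+1)
Total edit operations: 2
Edit distance = 2


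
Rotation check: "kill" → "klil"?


Word: "kill", Candidate: "klil"
Method: check if candidate is substring of word+word
"killkill" contains "klil"? No
Is rotation = No


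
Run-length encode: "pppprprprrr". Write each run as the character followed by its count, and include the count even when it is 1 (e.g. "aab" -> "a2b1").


String: "pppprprprrr"
Scanning for consecutive runs:
  'p' x 4
  'r' x 1
  'p' x 1
  'r' x 1
  'p' x 1
  'r' x 3
RLE = "p4r1p1r1p1r3"


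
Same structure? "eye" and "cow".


Pattern of "eye": [0, 1, 0]
Pattern of "cow": [0, 1, 2]
Patterns do not match
Same pattern = No


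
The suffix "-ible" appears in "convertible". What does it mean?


Suffix: -ible
As in: convertible -> convert + -ible
Meaning = capable of


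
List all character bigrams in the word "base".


Word: "base" (length 4)
Number of bigrams = 4 - 2 + 1 = 3
  Position 0: "ba"
  Position 1: "as"
  Position 2: "se"
Bigrams = "ba", "as", "se"


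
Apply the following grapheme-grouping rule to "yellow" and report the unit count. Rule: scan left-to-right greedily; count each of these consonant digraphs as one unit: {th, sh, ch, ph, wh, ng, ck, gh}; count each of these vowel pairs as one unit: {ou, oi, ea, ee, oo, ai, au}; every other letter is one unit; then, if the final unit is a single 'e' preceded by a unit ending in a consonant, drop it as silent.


Word: "yellow" (6 letters)
Left-to-right scan:
  1. 'y' (letter)
  2. 'e' (letter)
  3. 'l' (letter)
  4. 'l' (letter)
  5. 'o' (letter)
  6. 'w' (letter)
Units from scan: 6
Sound units = 6 units


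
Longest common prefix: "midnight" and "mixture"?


Word 1: "midnight"
Word 2: "mixture"
Comparing from start:
  Pos 0: 'm' == 'm'
  Pos 1: 'i' == 'i'
  Pos 2: 'd' != 'x' (stop)
LCP = "mi" (length 2)


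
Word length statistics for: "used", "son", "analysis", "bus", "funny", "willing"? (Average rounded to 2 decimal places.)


Lengths: "used"=4, "son"=3, "analysis"=8, "bus"=3, "funny"=5, "willing"=7
Sum = 30, Count = 6
Average = 30/6 = 5.00
= avg=5.00, min=3, max=8


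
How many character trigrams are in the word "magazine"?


Word: "magazine" (length 8)
Number of 3-grams = length - 3 + 1 = 8 - 3 + 1
= 6


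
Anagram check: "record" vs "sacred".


Word 1: "record" → sorted: cdeorr
Word 2: "sacred" → sorted: acders
Same letters? cdeorr != acders
Anagram = No


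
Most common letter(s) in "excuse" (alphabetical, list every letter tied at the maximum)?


Word: "excuse"
Letter counts:
  'c': 1
  'e': 2
  's': 1
  'u': 1
  'x': 1
Maximum count = 2
Most frequent = 'e' (2 times each)


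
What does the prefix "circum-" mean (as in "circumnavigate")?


Prefix: circum-
Example: circumnavigate = circum- + navigate
Meaning = around


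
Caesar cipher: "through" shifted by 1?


Word: "through"
Shift: 1
Each letter → (letter + shift) mod 26:
  't' (19) + 1 = 20 → 'u'
  'h' (7) + 1 = 8 → 'i'
  'r' (17) + 1 = 18 → 's'
  'o' (14) + 1 = 15 → 'p'
  'u' (20) + 1 = 21 → 'v'
  'g' (6) + 1 = 7 → 'h'
  'h' (7) + 1 = 8 → 'i'
Result = "uispvhi"


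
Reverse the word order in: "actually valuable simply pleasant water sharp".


Original: "actually valuable simply pleasant water sharp"
Words (1..n): actually | valuable | simply | pleasant | water | sharp
Reversed (n..1): sharp | water | pleasant | simply | valuable | actually
Result = "sharp water pleasant simply valuable actually"


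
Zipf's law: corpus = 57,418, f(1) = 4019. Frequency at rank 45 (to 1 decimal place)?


Zipf's law: f(r) = f(1) / r
f(1) = 4019
f(45) = 4019 / 45
= 89.3 occurrences


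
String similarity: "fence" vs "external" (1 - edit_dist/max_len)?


Word 1: "fence" (length 5)
Word 2: "external" (length 8)
One optimal edit sequence:
  1. insert 'e'  (+1)
  2. insert 'x'  (+1)
  3. substitute 'f' -> 't'  (+1)
  4. keep 'e'
  5. insert 'r'  (+1)
  6. keep 'n'
  7. substitute 'c' -> 'a'  (+1)
  8. substitute 'e' -> 'l'  (+1)
Edit distance = 6
Max length = max(5, 8) = 8
Similarity = 1 - 6/8
= 0.2500


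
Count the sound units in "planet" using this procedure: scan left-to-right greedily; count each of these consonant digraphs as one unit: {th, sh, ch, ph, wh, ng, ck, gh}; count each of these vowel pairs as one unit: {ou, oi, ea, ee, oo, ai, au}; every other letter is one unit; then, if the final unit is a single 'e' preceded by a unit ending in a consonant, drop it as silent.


Word: "planet" (6 letters)
Left-to-right scan:
  (1) 'p' (letter)
  (2) 'l' (letter)
  (3) 'a' (letter)
  (4) 'n' (letter)
  (5) 'e' (letter)
  (6) 't' (letter)
Units from scan: 6
Sound units = 6 units


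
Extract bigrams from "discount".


Word: "discount" (length 8)
Number of bigrams = 8 - 2 + 1 = 7
  Position 0: "di"
  Position 1: "is"
  Position 2: "sc"
  Position 3: "co"
  Position 4: "ou"
  Position 5: "un"
  Position 6: "nt"
Bigrams = "di", "is", "sc", "co", "ou", "un", "nt"


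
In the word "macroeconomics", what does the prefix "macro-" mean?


Prefix: macro-
As in: macroeconomics -> macro- + economics
Meaning = large


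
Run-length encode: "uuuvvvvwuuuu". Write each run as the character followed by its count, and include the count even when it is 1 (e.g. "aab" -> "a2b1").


String: "uuuvvvvwuuuu"
Scanning for consecutive runs:
  'u' x 3
  'v' x 4
  'w' x 1
  'u' x 4
RLE = "u3v4w1u4"


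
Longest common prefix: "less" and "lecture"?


Word 1: "less"
Word 2: "lecture"
Comparing from start:
  Pos 0: 'l' == 'l'
  Pos 1: 'e' == 'e'
  Pos 2: 's' != 'c' (stop)
LCP = "le" (length 2)


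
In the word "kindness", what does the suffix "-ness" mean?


Suffix: -ness
Example: kindness (kind + -ness)
Meaning = state of being


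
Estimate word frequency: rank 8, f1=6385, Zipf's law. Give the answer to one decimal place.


Zipf's law: f(r) = f(1) / r
f(1) = 6385
f(8) = 6385 / 8
= 798.1 occurrences


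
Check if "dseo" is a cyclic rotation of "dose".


Word: "dose", Candidate: "dseo"
Method: check if candidate is substring of word+word
"dosedose" contains "dseo"? No
Is rotation = No


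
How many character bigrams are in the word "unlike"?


Word: "unlike" (length 6)
Number of 2-grams = length - 2 + 1 = 6 - 2 + 1
= 5


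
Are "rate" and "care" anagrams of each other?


Word 1: "rate" → sorted: aert
Word 2: "care" → sorted: acer
Same letters? aert != acer
Anagram = No


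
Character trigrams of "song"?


Word: "song" (length 4)
Number of trigrams = 4 - 3 + 1 = 2
  Position 0: "son"
  Position 1: "ong"
Trigrams = "son", "ong"


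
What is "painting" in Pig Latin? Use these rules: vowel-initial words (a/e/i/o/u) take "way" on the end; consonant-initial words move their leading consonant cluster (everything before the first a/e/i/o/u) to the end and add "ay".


Word: "painting"
Starts with consonant(s) → move to end, add 'ay'
Consonant cluster: "p"
Pig Latin = "aintingpay"


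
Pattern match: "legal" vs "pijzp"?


Pattern of "legal": [0, 1, 2, 3, 0]
Pattern of "pijzp": [0, 1, 2, 3, 0]
Patterns match
Same pattern = Yes


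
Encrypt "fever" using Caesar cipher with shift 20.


Word: "fever"
Shift: 20
Each letter → (letter + shift) mod 26:
  'f' (5) + 20 = 25 → 'z'
  'e' (4) + 20 = 24 → 'y'
  'v' (21) + 20 = 15 → 'p'
  'e' (4) + 20 = 24 → 'y'
  'r' (17) + 20 = 11 → 'l'
Result = "zypyl"
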